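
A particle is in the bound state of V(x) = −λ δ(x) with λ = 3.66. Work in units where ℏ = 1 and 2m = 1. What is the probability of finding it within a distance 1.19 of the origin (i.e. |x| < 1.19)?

The normalised bound state is ψ = √κ e^{−κ|x|} with κ = mλ/ℏ² = 1.830.
P(|x| < d) = ∫_{−d}^{d} κ e^{−2κ|x|} dx = 1 − e^{−2κd} = 1 − e^{−4.355} = 0.9872.

P = 0.987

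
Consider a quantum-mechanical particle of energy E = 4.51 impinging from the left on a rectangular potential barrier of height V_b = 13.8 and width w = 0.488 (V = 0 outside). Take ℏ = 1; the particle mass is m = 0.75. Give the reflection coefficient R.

E < V_b: inside the barrier ψ ∝ e^{±κx} with κ = √(2m(V_b − E))/ℏ = 3.733.
κw = 1.822, sinh(κw) = 3.010.
The exact tunnelling result is T⁻¹ = 1 + V_b² sinh²(κw) / [4E(V_b − E)] = 11.30, so T = 0.0885.
R = 1 − T = 0.911.

R = 0.911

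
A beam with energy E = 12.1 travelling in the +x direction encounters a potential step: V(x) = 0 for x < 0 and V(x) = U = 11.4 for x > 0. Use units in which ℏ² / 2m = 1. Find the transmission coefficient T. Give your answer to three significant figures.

T = 0.625

The wavenumbers are k₁ = √(2mE)/ℏ = 3.479 on the left and k₂ = √(2m(E − U))/ℏ = 0.8367 on the right.
Matching ψ and ψ′ at x = 0 gives r = (k₁ − k₂)/(k₁ + k₂), so R = r² = 0.3748 and T = 1 − R = 0.6252.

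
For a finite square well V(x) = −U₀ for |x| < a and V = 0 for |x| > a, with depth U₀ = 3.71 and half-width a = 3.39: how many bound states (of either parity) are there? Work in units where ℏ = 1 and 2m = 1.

N = 5

The dimensionless depth is z₀ = a√(2mU₀)/ℏ = 3.39 × √(3.710) = 6.530.
The even/odd transcendental equations gain one root per π/2 in z₀, giving N = 1 + ⌊2z₀/π⌋ = 1 + ⌊4.157⌋ = 5.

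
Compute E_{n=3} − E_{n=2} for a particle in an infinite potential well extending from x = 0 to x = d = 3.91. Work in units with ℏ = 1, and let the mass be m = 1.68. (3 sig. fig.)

E_n = n²π²ℏ²/(2md²), so ΔE = (3² − 2²) π²ℏ²/(2md²).
ΔE = 5 × π² / (2 × 1.68 × 3.91²) = 0.9607.

ΔE = 0.961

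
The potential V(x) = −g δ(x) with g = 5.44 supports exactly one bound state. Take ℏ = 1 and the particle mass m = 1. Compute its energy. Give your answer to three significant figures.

The bound state is ψ(x) = √κ e^{−κ|x|}. The derivative jump ψ'(0⁺) − ψ'(0⁻) = −(2mg/ℏ²)ψ(0) fixes κ = mg/ℏ² = 5.440.
Then E = −ℏ²κ²/(2m) = −mg²/(2ℏ²) = -14.80.

E = -14.8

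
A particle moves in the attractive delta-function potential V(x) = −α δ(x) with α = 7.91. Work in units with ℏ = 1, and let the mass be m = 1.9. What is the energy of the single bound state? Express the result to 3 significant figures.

For x ≠ 0 the bound state is ψ ∝ e^{−κ|x|}; integrating the TISE across the delta gives the cusp condition 2κ = 2mα/ℏ², so κ = 15.03.
Then E = −ℏ²κ²/(2m) = −mα²/(2ℏ²) = -59.44.

E = -59.4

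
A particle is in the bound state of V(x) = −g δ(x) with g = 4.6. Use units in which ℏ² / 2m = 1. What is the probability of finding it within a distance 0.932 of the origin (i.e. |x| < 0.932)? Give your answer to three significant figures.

The normalised bound state is ψ = √κ e^{−κ|x|} with κ = mg/ℏ² = 2.300.
P(|x| < d) = ∫_{−d}^{d} κ e^{−2κ|x|} dx = 1 − e^{−2κd} = 1 − e^{−4.287} = 0.9863.

P = 0.986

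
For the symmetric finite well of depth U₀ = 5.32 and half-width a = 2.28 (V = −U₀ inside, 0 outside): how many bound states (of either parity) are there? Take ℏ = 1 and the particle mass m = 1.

N = 5

Define the well-strength parameter z₀ = (a/ℏ)√(2mU₀) = 2.28 × √(2·1·5.32) = 7.437.
The even/odd transcendental equations gain one root per π/2 in z₀, giving N = 1 + ⌊2z₀/π⌋ = 1 + ⌊4.735⌋ = 5.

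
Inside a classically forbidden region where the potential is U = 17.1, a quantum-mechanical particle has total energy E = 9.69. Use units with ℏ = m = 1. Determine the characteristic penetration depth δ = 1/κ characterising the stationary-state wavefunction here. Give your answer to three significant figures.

Since E < U the TISE in this region is ψ'' = κ²ψ with κ = √(2m(U − E))/ℏ.
κ = √(2 × 1 × 7.41) = 3.850. The penetration depth is δ = 1/κ = 0.260.

δ = 0.260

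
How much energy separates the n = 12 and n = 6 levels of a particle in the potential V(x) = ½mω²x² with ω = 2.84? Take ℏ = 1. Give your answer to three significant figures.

E_n = ℏω(n + ½), so ΔE = (12 − 6) ℏω = 6 × 2.84 = 17.04.

ΔE = 17.0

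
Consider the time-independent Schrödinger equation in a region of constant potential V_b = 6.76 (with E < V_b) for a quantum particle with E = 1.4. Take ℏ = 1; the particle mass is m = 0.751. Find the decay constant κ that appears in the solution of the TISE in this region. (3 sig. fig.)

κ = 2.84

Since E < V_b the TISE in this region is ψ'' = κ²ψ with κ = √(2m(V_b − E))/ℏ.
κ = √(2 × 0.751 × 5.36) = 2.837.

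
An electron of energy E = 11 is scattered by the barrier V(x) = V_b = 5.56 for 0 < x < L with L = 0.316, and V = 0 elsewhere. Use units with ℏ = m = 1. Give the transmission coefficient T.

Above the barrier the interior wavenumber is k₂ = √(2m(E − V_b))/ℏ = 3.298, giving phase k₂L = 1.042.
T = [1 + V_b² sin²(k₂L) / (4E(E − V_b))]⁻¹ = 1/1.096 = 0.912.

T = 0.912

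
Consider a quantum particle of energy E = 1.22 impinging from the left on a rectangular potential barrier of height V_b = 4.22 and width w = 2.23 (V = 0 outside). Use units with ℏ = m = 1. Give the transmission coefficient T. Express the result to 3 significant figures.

T = 0.0000592

Since E < V_b the interior solution is evanescent with decay constant κ = √(2m(V_b − E))/ℏ = 2.449.
κw = 5.462, sinh(κw) = 117.8.
The exact tunnelling result is T⁻¹ = 1 + V_b² sinh²(κw) / [4E(V_b − E)] = 16890, so T = 0.0000592.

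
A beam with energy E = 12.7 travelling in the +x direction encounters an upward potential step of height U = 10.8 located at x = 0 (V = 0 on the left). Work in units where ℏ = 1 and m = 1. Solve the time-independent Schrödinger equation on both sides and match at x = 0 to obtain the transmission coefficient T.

T = 0.804

The wavenumbers are k₁ = √(2mE)/ℏ = 5.040 on the left and k₂ = √(2m(E − U))/ℏ = 1.949 on the right.
Matching ψ and ψ′ at x = 0 gives r = (k₁ − k₂)/(k₁ + k₂), so R = r² = 0.1955 and T = 1 − R = 0.8045.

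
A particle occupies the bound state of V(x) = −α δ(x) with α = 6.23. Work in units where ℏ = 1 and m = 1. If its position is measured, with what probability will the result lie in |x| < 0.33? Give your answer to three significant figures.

The normalised bound state is ψ = √κ e^{−κ|x|} with κ = mα/ℏ² = 6.230.
P(|x| < d) = ∫_{−d}^{d} κ e^{−2κ|x|} dx = 1 − e^{−2κd} = 1 − e^{−4.112} = 0.9836.

P = 0.984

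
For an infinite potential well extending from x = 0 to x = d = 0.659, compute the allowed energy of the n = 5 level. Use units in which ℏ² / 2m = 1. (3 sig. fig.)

Requiring ψ(0) = ψ(d) = 0 quantises k = nπ/d, hence E_n = ℏ²k²/2m = n²π²ℏ²/(2md²).
E_5 = 5² × π² / (2 × 0.5 × 0.659²) = 568.2.

E = 568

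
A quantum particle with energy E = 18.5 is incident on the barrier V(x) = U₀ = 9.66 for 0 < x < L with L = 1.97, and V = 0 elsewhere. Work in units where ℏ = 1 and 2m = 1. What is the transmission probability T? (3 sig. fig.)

T = 0.976

Above the barrier the interior wavenumber is k₂ = √(2m(E − U₀))/ℏ = 2.973, giving phase k₂L = 5.857.
Matching at both interfaces gives T⁻¹ = 1 + U₀² sin²(k₂L) / [4E(E − U₀)] = 1.024, hence T = 0.976.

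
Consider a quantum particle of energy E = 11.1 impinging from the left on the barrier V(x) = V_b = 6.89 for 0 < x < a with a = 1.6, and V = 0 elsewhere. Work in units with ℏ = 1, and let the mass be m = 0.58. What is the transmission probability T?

E > V_b: inside the barrier k₂ = √(2m(E − V_b))/ℏ = 2.210, k₂a = 3.536.
Matching at both interfaces gives T⁻¹ = 1 + V_b² sin²(k₂a) / [4E(E − V_b)] = 1.037, hence T = 0.964.

T = 0.964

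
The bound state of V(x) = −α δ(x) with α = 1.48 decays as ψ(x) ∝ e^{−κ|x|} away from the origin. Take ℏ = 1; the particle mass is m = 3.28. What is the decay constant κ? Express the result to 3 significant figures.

Integrating the TISE across x = 0 gives the cusp condition ψ'(0⁺) − ψ'(0⁻) = −(2mα/ℏ²)ψ(0).
With ψ ∝ e^{−κ|x|} this yields −2κ = −2mα/ℏ², so κ = mα/ℏ² = 4.854.

κ = 4.85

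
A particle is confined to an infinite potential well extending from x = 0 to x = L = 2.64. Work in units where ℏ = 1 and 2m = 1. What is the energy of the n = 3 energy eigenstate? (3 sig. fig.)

Requiring ψ(0) = ψ(L) = 0 quantises k = nπ/L, hence E_n = ℏ²k²/2m = n²π²ℏ²/(2mL²).
E_3 = 3² × π² / (2 × 0.5 × 2.64²) = 12.74.

E = 12.7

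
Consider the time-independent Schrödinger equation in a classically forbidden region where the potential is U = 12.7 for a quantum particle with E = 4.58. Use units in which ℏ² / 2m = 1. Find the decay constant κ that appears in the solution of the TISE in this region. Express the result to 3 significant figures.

Since E < U the TISE in this region is ψ'' = κ²ψ with κ = √(2m(U − E))/ℏ.
κ = √(2 × 0.5 × 8.12) = 2.850.

κ = 2.85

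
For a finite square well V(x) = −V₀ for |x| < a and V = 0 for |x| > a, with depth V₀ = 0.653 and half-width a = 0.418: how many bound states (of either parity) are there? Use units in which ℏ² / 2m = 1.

N = 1

Define the well-strength parameter z₀ = (a/ℏ)√(2mV₀) = 0.418 × √(2·0.5·0.653) = 0.3378.
A new bound state (alternating even/odd) appears each time z₀ passes a multiple of π/2, so N = ⌊2z₀/π⌋ + 1 = ⌊0.2150⌋ + 1 = 1.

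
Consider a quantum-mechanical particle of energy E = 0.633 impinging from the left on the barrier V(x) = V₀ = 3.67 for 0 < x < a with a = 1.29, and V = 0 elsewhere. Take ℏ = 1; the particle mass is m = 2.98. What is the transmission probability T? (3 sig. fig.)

Since E < V₀ the interior solution is evanescent with decay constant κ = √(2m(V₀ − E))/ℏ = 4.254.
κa = 5.488, sinh(κa) = 120.9.
Matching ψ, ψ′ at both faces gives T = [1 + V₀² sinh²(κa) / (4E(V₀ − E))]⁻¹ = 1/25610 = 0.0000390.

T = 0.0000390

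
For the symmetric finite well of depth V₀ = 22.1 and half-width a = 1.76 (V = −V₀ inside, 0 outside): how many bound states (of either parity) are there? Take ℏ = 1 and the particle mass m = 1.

Define the well-strength parameter z₀ = (a/ℏ)√(2mV₀) = 1.76 × √(2·1·22.1) = 11.70.
A new bound state (alternating even/odd) appears each time z₀ passes a multiple of π/2, so N = ⌊2z₀/π⌋ + 1 = ⌊7.449⌋ + 1 = 8.

N = 8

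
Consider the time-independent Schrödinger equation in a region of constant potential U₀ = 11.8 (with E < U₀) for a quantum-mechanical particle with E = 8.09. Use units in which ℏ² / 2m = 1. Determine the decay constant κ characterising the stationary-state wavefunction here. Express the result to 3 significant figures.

κ = 1.93

Since E < U₀ the TISE in this region is ψ'' = κ²ψ with κ = √(2m(U₀ − E))/ℏ.
κ = √(2 × 0.5 × 3.71) = 1.926.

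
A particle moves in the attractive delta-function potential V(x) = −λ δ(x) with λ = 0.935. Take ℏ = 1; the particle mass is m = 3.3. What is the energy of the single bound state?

The bound state is ψ(x) = √κ e^{−κ|x|}. The derivative jump ψ'(0⁺) − ψ'(0⁻) = −(2mλ/ℏ²)ψ(0) fixes κ = mλ/ℏ² = 3.086.
Then E = −ℏ²κ²/(2m) = −mλ²/(2ℏ²) = -1.442.

E = -1.44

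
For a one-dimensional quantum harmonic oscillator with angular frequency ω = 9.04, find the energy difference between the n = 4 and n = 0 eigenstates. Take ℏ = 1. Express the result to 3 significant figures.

E_n = ℏω(n + ½), so ΔE = (4 − 0) ℏω = 4 × 9.04 = 36.16.

ΔE = 36.2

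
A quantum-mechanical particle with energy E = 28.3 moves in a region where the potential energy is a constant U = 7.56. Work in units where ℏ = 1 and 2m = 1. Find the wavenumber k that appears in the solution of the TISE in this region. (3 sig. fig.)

k = 4.55

With E > U the solution is oscillatory, ψ ∝ e^{±ikx} with k = √(2m(E − U))/ℏ.
k = √(2 × 0.5 × 20.74) = 4.554.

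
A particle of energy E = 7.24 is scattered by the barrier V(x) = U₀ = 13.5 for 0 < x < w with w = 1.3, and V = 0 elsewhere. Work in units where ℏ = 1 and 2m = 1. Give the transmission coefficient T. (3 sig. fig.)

E < U₀: inside the barrier ψ ∝ e^{±κx} with κ = √(2m(U₀ − E))/ℏ = 2.502.
κw = 3.253, sinh(κw) = 12.91.
Matching ψ, ψ′ at both faces gives T = [1 + U₀² sinh²(κw) / (4E(U₀ − E))]⁻¹ = 1/168.5 = 0.00593.

T = 0.00593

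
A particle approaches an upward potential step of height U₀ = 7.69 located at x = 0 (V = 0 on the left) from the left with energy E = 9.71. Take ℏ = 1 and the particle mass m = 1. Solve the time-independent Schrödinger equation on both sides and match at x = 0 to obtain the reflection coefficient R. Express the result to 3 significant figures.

The wavenumbers are k₁ = √(2mE)/ℏ = 4.407 on the left and k₂ = √(2m(E − U₀))/ℏ = 2.010 on the right.
Continuity of ψ and ψ′ at the step yields the reflection amplitude r = (k₁ − k₂)/(k₁ + k₂) = 0.3735; thus R = |r|² = 0.1395, T = 0.8605.

R = 0.140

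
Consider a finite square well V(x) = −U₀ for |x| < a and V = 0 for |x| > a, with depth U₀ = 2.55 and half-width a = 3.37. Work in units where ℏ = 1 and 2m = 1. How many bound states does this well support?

N = 4

Define the well-strength parameter z₀ = (a/ℏ)√(2mU₀) = 3.37 × √(2·0.5·2.55) = 5.381.
The even/odd transcendental equations gain one root per π/2 in z₀, giving N = 1 + ⌊2z₀/π⌋ = 1 + ⌊3.426⌋ = 4.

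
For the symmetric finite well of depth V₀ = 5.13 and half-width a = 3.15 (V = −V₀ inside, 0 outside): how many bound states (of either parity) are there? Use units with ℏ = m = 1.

N = 7

The dimensionless depth is z₀ = a√(2mV₀)/ℏ = 3.15 × √(10.26) = 10.09.
A new bound state (alternating even/odd) appears each time z₀ passes a multiple of π/2, so N = ⌊2z₀/π⌋ + 1 = ⌊6.423⌋ + 1 = 7.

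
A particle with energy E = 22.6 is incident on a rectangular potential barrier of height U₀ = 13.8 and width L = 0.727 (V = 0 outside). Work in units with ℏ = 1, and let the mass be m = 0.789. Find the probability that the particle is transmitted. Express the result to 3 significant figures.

T = 0.960

Above the barrier the interior wavenumber is k₂ = √(2m(E − U₀))/ℏ = 3.726, giving phase k₂L = 2.709.
Matching at both interfaces gives T⁻¹ = 1 + U₀² sin²(k₂L) / [4E(E − U₀)] = 1.042, hence T = 0.960.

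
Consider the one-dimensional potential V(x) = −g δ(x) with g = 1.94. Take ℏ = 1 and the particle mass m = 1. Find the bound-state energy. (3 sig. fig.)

The bound state is ψ(x) = √κ e^{−κ|x|}. The derivative jump ψ'(0⁺) − ψ'(0⁻) = −(2mg/ℏ²)ψ(0) fixes κ = mg/ℏ² = 1.940.
Then E = −ℏ²κ²/(2m) = −mg²/(2ℏ²) = -1.882.

E = -1.88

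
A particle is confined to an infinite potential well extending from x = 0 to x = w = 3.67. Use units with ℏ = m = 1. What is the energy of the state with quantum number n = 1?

E = 0.366

Requiring ψ(0) = ψ(w) = 0 quantises k = nπ/w, hence E_n = ℏ²k²/2m = n²π²ℏ²/(2mw²).
E_1 = 1² × π² / (2 × 1 × 3.67²) = 0.3664.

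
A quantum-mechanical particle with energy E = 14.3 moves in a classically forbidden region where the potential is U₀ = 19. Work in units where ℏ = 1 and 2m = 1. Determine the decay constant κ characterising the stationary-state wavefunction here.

κ = 2.17

Since E < U₀ the TISE in this region is ψ'' = κ²ψ with κ = √(2m(U₀ − E))/ℏ.
κ = √(2 × 0.5 × 4.7) = 2.168.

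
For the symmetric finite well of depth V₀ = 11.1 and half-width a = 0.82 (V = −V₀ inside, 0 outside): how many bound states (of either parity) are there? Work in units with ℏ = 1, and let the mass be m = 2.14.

The dimensionless depth is z₀ = a√(2mV₀)/ℏ = 0.82 × √(47.51) = 5.652.
The even/odd transcendental equations gain one root per π/2 in z₀, giving N = 1 + ⌊2z₀/π⌋ = 1 + ⌊3.598⌋ = 4.

N = 4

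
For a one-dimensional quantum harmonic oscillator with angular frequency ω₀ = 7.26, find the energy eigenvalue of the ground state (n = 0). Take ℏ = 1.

Using E_n = (n + ½)ℏω₀: E_0 = 0.5 × 7.26 = 3.630.

E = 3.63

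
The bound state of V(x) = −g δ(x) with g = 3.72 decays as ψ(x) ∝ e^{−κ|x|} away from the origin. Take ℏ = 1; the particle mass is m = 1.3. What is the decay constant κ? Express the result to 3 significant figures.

Integrating the TISE across x = 0 gives the cusp condition ψ'(0⁺) − ψ'(0⁻) = −(2mg/ℏ²)ψ(0).
With ψ ∝ e^{−κ|x|} this yields −2κ = −2mg/ℏ², so κ = mg/ℏ² = 4.836.

κ = 4.84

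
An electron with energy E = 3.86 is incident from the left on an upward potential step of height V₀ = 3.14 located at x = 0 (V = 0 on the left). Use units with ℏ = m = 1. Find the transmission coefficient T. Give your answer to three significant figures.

T = 0.843

On each side the TISE gives plane waves with k = √(2m(E − V))/ℏ: k₁ = √(2·1·3.86) = 2.778, k₂ = √(2·1·0.72) = 1.200.
Continuity of ψ and ψ′ at the step yields the reflection amplitude r = (k₁ − k₂)/(k₁ + k₂) = 0.3968; thus R = |r|² = 0.1574, T = 0.8426.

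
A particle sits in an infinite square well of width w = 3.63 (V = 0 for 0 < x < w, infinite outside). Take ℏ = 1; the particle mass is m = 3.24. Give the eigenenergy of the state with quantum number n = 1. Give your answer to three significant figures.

E = 0.116

The infinite-well eigenfunctions ψ_n = √(2/w) sin(nπx/w) vanish at both walls, giving E_n = n²π²ℏ²/(2mw²).
E_1 = 1² × π² / (2 × 3.24 × 3.63²) = 0.1156.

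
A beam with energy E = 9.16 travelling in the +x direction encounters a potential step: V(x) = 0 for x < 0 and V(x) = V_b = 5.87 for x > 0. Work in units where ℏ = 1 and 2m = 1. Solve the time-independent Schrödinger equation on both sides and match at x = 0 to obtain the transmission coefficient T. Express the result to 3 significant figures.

The wavenumbers are k₁ = √(2mE)/ℏ = 3.027 on the left and k₂ = √(2m(E − V_b))/ℏ = 1.814 on the right.
Continuity of ψ and ψ′ at the step yields the reflection amplitude r = (k₁ − k₂)/(k₁ + k₂) = 0.2505; thus R = |r|² = 0.06277, T = 0.9372.

T = 0.937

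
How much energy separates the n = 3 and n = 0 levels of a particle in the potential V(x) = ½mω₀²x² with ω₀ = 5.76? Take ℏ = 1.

ΔE = 17.3

E_n = ℏω₀(n + ½), so ΔE = (3 − 0) ℏω₀ = 3 × 5.76 = 17.28.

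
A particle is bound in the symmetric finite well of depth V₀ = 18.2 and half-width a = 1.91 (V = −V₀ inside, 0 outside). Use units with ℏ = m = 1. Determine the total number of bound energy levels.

N = 8

The dimensionless depth is z₀ = a√(2mV₀)/ℏ = 1.91 × √(36.40) = 11.52.
The even/odd transcendental equations gain one root per π/2 in z₀, giving N = 1 + ⌊2z₀/π⌋ = 1 + ⌊7.336⌋ = 8.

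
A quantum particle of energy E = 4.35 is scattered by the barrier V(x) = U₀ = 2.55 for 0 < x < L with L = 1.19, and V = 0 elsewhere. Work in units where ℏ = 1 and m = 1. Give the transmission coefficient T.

Above the barrier the interior wavenumber is k₂ = √(2m(E − U₀))/ℏ = 1.897, giving phase k₂L = 2.258.
T = [1 + U₀² sin²(k₂L) / (4E(E − U₀))]⁻¹ = 1/1.124 = 0.890.

T = 0.890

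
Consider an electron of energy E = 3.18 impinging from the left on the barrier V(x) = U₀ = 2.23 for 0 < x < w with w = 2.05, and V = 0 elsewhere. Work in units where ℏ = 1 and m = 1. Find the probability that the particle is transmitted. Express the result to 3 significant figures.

E > U₀: inside the barrier k₂ = √(2m(E − U₀))/ℏ = 1.378, k₂w = 2.826.
Matching at both interfaces gives T⁻¹ = 1 + U₀² sin²(k₂w) / [4E(E − U₀)] = 1.040, hence T = 0.962.

T = 0.962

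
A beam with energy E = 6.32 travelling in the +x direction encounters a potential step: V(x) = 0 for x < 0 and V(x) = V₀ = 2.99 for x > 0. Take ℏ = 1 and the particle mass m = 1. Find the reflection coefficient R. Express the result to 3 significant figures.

The wavenumbers are k₁ = √(2mE)/ℏ = 3.555 on the left and k₂ = √(2m(E − V₀))/ℏ = 2.581 on the right.
Matching ψ and ψ′ at x = 0 gives r = (k₁ − k₂)/(k₁ + k₂), so R = r² = 0.02523 and T = 1 − R = 0.9748.

R = 0.0252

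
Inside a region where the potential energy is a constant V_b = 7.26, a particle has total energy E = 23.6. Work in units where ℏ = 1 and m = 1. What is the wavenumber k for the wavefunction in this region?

With E > V_b the solution is oscillatory, ψ ∝ e^{±ikx} with k = √(2m(E − V_b))/ℏ.
k = √(2 × 1 × 16.34) = 5.717.

k = 5.72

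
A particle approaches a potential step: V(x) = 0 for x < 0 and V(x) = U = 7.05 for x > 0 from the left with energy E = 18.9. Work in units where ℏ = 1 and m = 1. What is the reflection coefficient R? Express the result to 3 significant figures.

On each side the TISE gives plane waves with k = √(2m(E − V))/ℏ: k₁ = √(2·1·18.9) = 6.148, k₂ = √(2·1·11.85) = 4.868.
Continuity of ψ and ψ′ at the step yields the reflection amplitude r = (k₁ − k₂)/(k₁ + k₂) = 0.1162; thus R = |r|² = 0.01350, T = 0.9865.

R = 0.0135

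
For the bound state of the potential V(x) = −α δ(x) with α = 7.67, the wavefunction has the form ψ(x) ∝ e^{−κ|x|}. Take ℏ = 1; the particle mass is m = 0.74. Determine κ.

Integrate −(ℏ²/2m)ψ'' − αδ(x)ψ = Eψ from −ε to +ε: the ψ'' term gives ψ'(0⁺) − ψ'(0⁻) and the δ term gives −(2mα/ℏ²)ψ(0).
With ψ ∝ e^{−κ|x|} this yields −2κ = −2mα/ℏ², so κ = mα/ℏ² = 5.676.

κ = 5.68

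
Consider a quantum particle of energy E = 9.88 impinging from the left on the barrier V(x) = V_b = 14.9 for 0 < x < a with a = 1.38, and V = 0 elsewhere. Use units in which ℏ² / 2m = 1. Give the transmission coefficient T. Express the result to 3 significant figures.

T = 0.00735

Since E < V_b the interior solution is evanescent with decay constant κ = √(2m(V_b − E))/ℏ = 2.241.
κa = 3.092, sinh(κa) = 10.99.
The exact tunnelling result is T⁻¹ = 1 + V_b² sinh²(κa) / [4E(V_b − E)] = 136.1, so T = 0.00735.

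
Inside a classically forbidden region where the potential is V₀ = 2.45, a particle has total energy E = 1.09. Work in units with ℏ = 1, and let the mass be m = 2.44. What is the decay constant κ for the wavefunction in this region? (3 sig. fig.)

Since E < V₀ the TISE in this region is ψ'' = κ²ψ with κ = √(2m(V₀ − E))/ℏ.
κ = √(2 × 2.44 × 1.36) = 2.576.

κ = 2.58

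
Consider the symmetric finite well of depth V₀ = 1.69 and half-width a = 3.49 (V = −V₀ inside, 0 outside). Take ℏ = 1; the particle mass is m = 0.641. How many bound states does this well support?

N = 4

Define the well-strength parameter z₀ = (a/ℏ)√(2mV₀) = 3.49 × √(2·0.641·1.69) = 5.137.
A new bound state (alternating even/odd) appears each time z₀ passes a multiple of π/2, so N = ⌊2z₀/π⌋ + 1 = ⌊3.270⌋ + 1 = 4.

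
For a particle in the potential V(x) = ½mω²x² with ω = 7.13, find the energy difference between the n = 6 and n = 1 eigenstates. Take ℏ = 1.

E_n = ℏω(n + ½), so ΔE = (6 − 1) ℏω = 5 × 7.13 = 35.65.

ΔE = 35.7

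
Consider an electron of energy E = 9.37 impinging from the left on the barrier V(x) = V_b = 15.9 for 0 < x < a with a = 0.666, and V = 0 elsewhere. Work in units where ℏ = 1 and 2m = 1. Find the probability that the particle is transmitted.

T = 0.121

Since E < V_b the interior solution is evanescent with decay constant κ = √(2m(V_b − E))/ℏ = 2.555.
κa = 1.702, sinh(κa) = 2.651.
The exact tunnelling result is T⁻¹ = 1 + V_b² sinh²(κa) / [4E(V_b − E)] = 8.259, so T = 0.121.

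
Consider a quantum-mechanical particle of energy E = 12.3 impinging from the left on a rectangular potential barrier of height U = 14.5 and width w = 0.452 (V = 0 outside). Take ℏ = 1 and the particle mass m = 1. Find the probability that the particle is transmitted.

T = 0.300

Since E < U the interior solution is evanescent with decay constant κ = √(2m(U − E))/ℏ = 2.098.
κw = 0.9481, sinh(κw) = 1.097.
Matching ψ, ψ′ at both faces gives T = [1 + U² sinh²(κw) / (4E(U − E))]⁻¹ = 1/3.336 = 0.300.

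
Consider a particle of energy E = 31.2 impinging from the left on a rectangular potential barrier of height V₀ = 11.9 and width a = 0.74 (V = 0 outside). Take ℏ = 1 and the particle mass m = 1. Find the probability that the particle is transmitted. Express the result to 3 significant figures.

T = 0.945

Above the barrier the interior wavenumber is k₂ = √(2m(E − V₀))/ℏ = 6.213, giving phase k₂a = 4.598.
T = [1 + V₀² sin²(k₂a) / (4E(E − V₀))]⁻¹ = 1/1.058 = 0.945.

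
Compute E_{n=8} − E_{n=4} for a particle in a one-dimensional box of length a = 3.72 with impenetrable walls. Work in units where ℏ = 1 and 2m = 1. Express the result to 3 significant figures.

E_n = n²π²ℏ²/(2ma²), so ΔE = (8² − 4²) π²ℏ²/(2ma²).
ΔE = 48 × π² / (2 × 0.5 × 3.72²) = 34.23.

ΔE = 34.2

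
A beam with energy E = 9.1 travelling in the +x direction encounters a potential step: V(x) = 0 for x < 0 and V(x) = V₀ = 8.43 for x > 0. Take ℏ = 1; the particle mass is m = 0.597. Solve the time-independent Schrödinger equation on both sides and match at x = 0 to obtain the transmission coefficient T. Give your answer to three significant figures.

The wavenumbers are k₁ = √(2mE)/ℏ = 3.296 on the left and k₂ = √(2m(E − V₀))/ℏ = 0.8944 on the right.
Matching ψ and ψ′ at x = 0 gives r = (k₁ − k₂)/(k₁ + k₂), so R = r² = 0.3285 and T = 1 − R = 0.6715.

T = 0.672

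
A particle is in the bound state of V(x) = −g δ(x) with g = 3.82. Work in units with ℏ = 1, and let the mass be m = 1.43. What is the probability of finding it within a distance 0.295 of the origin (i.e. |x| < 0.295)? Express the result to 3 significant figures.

P = 0.960

The normalised bound state is ψ = √κ e^{−κ|x|} with κ = mg/ℏ² = 5.463.
P(|x| < d) = ∫_{−d}^{d} κ e^{−2κ|x|} dx = 1 − e^{−2κd} = 1 − e^{−3.223} = 0.9602.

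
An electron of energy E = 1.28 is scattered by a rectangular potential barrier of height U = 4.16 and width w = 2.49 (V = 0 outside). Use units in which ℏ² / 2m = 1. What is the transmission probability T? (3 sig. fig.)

Since E < U the interior solution is evanescent with decay constant κ = √(2m(U − E))/ℏ = 1.697.
κw = 4.226, sinh(κw) = 34.20.
The exact tunnelling result is T⁻¹ = 1 + U² sinh²(κw) / [4E(U − E)] = 1374, so T = 0.000728.

T = 0.000728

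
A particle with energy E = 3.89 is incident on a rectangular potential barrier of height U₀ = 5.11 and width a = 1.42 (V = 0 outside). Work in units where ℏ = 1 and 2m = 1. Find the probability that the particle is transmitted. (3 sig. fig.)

Since E < U₀ the interior solution is evanescent with decay constant κ = √(2m(U₀ − E))/ℏ = 1.105.
κa = 1.568, sinh(κa) = 2.295.
Matching ψ, ψ′ at both faces gives T = [1 + U₀² sinh²(κa) / (4E(U₀ − E))]⁻¹ = 1/8.247 = 0.121.

T = 0.121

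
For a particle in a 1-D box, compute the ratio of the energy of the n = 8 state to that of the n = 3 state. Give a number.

E_n = n²π²ℏ²/(2mL²) so the ratio is n₂²/n₁² = 64/9 = 7.11111.

7.11111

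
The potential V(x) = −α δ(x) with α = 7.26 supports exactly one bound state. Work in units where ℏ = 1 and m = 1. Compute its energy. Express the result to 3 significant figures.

For x ≠ 0 the bound state is ψ ∝ e^{−κ|x|}; integrating the TISE across the delta gives the cusp condition 2κ = 2mα/ℏ², so κ = 7.260.
Then E = −ℏ²κ²/(2m) = −mα²/(2ℏ²) = -26.35.

E = -26.4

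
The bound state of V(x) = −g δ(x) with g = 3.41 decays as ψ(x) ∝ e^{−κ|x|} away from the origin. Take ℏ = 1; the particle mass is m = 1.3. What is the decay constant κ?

κ = 4.43

Integrate −(ℏ²/2m)ψ'' − gδ(x)ψ = Eψ from −ε to +ε: the ψ'' term gives ψ'(0⁺) − ψ'(0⁻) and the δ term gives −(2mg/ℏ²)ψ(0).
With ψ ∝ e^{−κ|x|} this yields −2κ = −2mg/ℏ², so κ = mg/ℏ² = 4.433.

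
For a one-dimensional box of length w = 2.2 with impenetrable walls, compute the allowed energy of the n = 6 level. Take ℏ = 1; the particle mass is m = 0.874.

E = 42.0

The infinite-well eigenfunctions ψ_n = √(2/w) sin(nπx/w) vanish at both walls, giving E_n = n²π²ℏ²/(2mw²).
E_6 = 6² × π² / (2 × 0.874 × 2.2²) = 42.00.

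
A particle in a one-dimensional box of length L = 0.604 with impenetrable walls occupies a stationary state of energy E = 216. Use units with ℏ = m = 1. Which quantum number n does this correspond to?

For an infinite well E_n = n²π²ℏ²/(2mL²), so n = (L/πℏ)√(2mE).
n = (0.604/π) × √(2 × 1 × 216) = 3.996 → n = 4.

n = 4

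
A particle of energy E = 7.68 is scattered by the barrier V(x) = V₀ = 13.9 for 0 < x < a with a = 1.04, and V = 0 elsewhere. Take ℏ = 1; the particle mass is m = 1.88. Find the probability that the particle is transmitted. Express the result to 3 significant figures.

T = 0.000169

Since E < V₀ the interior solution is evanescent with decay constant κ = √(2m(V₀ − E))/ℏ = 4.836.
κa = 5.029, sinh(κa) = 76.42.
The exact tunnelling result is T⁻¹ = 1 + V₀² sinh²(κa) / [4E(V₀ − E)] = 5907, so T = 0.000169.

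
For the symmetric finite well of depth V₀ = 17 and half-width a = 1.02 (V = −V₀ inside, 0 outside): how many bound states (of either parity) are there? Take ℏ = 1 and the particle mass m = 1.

N = 4

Define the well-strength parameter z₀ = (a/ℏ)√(2mV₀) = 1.02 × √(2·1·17) = 5.948.
A new bound state (alternating even/odd) appears each time z₀ passes a multiple of π/2, so N = ⌊2z₀/π⌋ + 1 = ⌊3.786⌋ + 1 = 4.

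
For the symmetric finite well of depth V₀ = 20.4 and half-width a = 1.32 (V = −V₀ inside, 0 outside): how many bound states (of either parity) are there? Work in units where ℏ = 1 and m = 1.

Define the well-strength parameter z₀ = (a/ℏ)√(2mV₀) = 1.32 × √(2·1·20.4) = 8.431.
The even/odd transcendental equations gain one root per π/2 in z₀, giving N = 1 + ⌊2z₀/π⌋ = 1 + ⌊5.368⌋ = 6.

N = 6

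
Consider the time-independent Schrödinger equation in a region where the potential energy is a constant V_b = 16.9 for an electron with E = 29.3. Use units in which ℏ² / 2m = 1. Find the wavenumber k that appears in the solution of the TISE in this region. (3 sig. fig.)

k = 3.52

With E > V_b the solution is oscillatory, ψ ∝ e^{±ikx} with k = √(2m(E − V_b))/ℏ.
k = √(2 × 0.5 × 12.4) = 3.521.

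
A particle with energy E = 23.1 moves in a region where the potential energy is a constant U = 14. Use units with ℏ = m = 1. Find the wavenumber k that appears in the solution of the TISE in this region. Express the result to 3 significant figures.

k = 4.27

With E > U the solution is oscillatory, ψ ∝ e^{±ikx} with k = √(2m(E − U))/ℏ.
k = √(2 × 1 × 9.1) = 4.266.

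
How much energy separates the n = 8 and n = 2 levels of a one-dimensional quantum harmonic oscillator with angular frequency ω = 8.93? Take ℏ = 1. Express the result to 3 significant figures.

E_n = ℏω(n + ½), so ΔE = (8 − 2) ℏω = 6 × 8.93 = 53.58.

ΔE = 53.6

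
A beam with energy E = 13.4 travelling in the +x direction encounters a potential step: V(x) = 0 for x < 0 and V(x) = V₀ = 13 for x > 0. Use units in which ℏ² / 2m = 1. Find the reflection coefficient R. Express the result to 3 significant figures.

On each side the TISE gives plane waves with k = √(2m(E − V))/ℏ: k₁ = √(2·½·13.4) = 3.661, k₂ = √(2·½·0.4) = 0.6325.
Matching ψ and ψ′ at x = 0 gives r = (k₁ − k₂)/(k₁ + k₂), so R = r² = 0.4975 and T = 1 − R = 0.5025.

R = 0.498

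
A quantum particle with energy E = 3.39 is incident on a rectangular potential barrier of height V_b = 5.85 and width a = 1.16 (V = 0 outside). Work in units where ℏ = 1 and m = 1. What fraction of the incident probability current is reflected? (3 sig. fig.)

E < V_b: inside the barrier ψ ∝ e^{±κx} with κ = √(2m(V_b − E))/ℏ = 2.218.
κa = 2.573, sinh(κa) = 6.514.
Matching ψ, ψ′ at both faces gives T = [1 + V_b² sinh²(κa) / (4E(V_b − E))]⁻¹ = 1/44.54 = 0.0225.
R = 1 − T = 0.978.

R = 0.978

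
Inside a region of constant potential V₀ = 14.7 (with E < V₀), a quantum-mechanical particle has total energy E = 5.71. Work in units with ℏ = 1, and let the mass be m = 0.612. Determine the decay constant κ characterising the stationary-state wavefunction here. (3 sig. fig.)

Since E < V₀ the TISE in this region is ψ'' = κ²ψ with κ = √(2m(V₀ − E))/ℏ.
κ = √(2 × 0.612 × 8.99) = 3.317.

κ = 3.32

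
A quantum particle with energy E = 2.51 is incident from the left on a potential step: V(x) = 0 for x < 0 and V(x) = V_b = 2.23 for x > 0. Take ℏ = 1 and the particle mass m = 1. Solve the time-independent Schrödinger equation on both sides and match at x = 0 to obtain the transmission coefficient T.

The wavenumbers are k₁ = √(2mE)/ℏ = 2.241 on the left and k₂ = √(2m(E − V_b))/ℏ = 0.7483 on the right.
Continuity of ψ and ψ′ at the step yields the reflection amplitude r = (k₁ − k₂)/(k₁ + k₂) = 0.4993; thus R = |r|² = 0.2493, T = 0.7507.

T = 0.751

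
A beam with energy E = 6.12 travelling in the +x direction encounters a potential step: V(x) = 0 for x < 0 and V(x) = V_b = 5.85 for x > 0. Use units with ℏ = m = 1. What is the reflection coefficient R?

R = 0.426

On each side the TISE gives plane waves with k = √(2m(E − V))/ℏ: k₁ = √(2·1·6.12) = 3.499, k₂ = √(2·1·0.27) = 0.7348.
Matching ψ and ψ′ at x = 0 gives r = (k₁ − k₂)/(k₁ + k₂), so R = r² = 0.4262 and T = 1 − R = 0.5738.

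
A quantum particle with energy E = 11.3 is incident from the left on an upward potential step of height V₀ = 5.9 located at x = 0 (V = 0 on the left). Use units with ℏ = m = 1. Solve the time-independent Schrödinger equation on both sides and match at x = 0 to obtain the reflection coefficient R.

The wavenumbers are k₁ = √(2mE)/ℏ = 4.754 on the left and k₂ = √(2m(E − V₀))/ℏ = 3.286 on the right.
Continuity of ψ and ψ′ at the step yields the reflection amplitude r = (k₁ − k₂)/(k₁ + k₂) = 0.1825; thus R = |r|² = 0.03332, T = 0.9667.

R = 0.0333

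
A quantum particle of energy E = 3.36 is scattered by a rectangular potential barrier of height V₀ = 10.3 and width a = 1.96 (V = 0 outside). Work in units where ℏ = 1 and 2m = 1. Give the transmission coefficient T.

E < V₀: inside the barrier ψ ∝ e^{±κx} with κ = √(2m(V₀ − E))/ℏ = 2.634.
κa = 5.163, sinh(κa) = 87.38.
The exact tunnelling result is T⁻¹ = 1 + V₀² sinh²(κa) / [4E(V₀ − E)] = 8685, so T = 0.000115.

T = 0.000115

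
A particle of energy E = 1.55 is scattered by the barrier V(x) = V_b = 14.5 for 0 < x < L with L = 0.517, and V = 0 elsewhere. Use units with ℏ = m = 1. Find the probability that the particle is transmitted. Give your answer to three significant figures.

T = 0.00794

E < V_b: inside the barrier ψ ∝ e^{±κx} with κ = √(2m(V_b − E))/ℏ = 5.089.
κL = 2.631, sinh(κL) = 6.909.
The exact tunnelling result is T⁻¹ = 1 + V_b² sinh²(κL) / [4E(V_b − E)] = 126.0, so T = 0.00794.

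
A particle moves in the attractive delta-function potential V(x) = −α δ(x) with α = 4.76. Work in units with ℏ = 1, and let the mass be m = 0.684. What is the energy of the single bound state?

E = -7.75

For x ≠ 0 the bound state is ψ ∝ e^{−κ|x|}; integrating the TISE across the delta gives the cusp condition 2κ = 2mα/ℏ², so κ = 3.256.
Then E = −ℏ²κ²/(2m) = −mα²/(2ℏ²) = -7.749.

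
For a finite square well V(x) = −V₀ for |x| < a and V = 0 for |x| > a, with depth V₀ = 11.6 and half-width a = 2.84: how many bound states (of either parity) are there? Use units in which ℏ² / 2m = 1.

The dimensionless depth is z₀ = a√(2mV₀)/ℏ = 2.84 × √(11.60) = 9.673.
The even/odd transcendental equations gain one root per π/2 in z₀, giving N = 1 + ⌊2z₀/π⌋ = 1 + ⌊6.158⌋ = 7.

N = 7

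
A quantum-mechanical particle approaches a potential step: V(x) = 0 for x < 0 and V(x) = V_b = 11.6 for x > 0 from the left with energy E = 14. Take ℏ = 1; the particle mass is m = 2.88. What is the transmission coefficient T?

T = 0.828

The wavenumbers are k₁ = √(2mE)/ℏ = 8.980 on the left and k₂ = √(2m(E − V_b))/ℏ = 3.718 on the right.
Matching ψ and ψ′ at x = 0 gives r = (k₁ − k₂)/(k₁ + k₂), so R = r² = 0.1717 and T = 1 − R = 0.8283.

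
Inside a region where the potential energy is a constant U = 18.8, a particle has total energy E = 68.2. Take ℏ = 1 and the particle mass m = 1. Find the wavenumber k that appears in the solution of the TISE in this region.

k = 9.94

With E > U the solution is oscillatory, ψ ∝ e^{±ikx} with k = √(2m(E − U))/ℏ.
k = √(2 × 1 × 49.4) = 9.940.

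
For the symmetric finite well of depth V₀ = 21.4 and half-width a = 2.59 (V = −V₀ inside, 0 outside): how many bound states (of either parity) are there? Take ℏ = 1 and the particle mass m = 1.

N = 11

The dimensionless depth is z₀ = a√(2mV₀)/ℏ = 2.59 × √(42.80) = 16.94.
A new bound state (alternating even/odd) appears each time z₀ passes a multiple of π/2, so N = ⌊2z₀/π⌋ + 1 = ⌊10.79⌋ + 1 = 11.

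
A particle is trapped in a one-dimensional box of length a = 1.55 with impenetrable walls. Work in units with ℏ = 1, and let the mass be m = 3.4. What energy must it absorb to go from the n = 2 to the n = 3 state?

E_n = n²π²ℏ²/(2ma²), so ΔE = (3² − 2²) π²ℏ²/(2ma²).
ΔE = 5 × π² / (2 × 3.4 × 1.55²) = 3.021.

ΔE = 3.02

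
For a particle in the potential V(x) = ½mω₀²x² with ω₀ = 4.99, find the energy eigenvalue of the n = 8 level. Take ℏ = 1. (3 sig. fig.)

E = 42.4

Using E_n = (n + ½)ℏω₀: E_8 = 8.5 × 4.99 = 42.42.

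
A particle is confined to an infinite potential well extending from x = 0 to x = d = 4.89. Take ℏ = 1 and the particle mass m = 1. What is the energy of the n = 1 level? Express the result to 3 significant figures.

E = 0.206

The infinite-well eigenfunctions ψ_n = √(2/d) sin(nπx/d) vanish at both walls, giving E_n = n²π²ℏ²/(2md²).
E_1 = 1² × π² / (2 × 1 × 4.89²) = 0.2064.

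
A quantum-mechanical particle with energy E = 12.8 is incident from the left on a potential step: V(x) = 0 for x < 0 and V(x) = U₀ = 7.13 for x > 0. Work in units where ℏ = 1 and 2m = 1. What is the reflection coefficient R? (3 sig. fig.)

On each side the TISE gives plane waves with k = √(2m(E − V))/ℏ: k₁ = √(2·½·12.8) = 3.578, k₂ = √(2·½·5.67) = 2.381.
Continuity of ψ and ψ′ at the step yields the reflection amplitude r = (k₁ − k₂)/(k₁ + k₂) = 0.2008; thus R = |r|² = 0.04032, T = 0.9597.

R = 0.0403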